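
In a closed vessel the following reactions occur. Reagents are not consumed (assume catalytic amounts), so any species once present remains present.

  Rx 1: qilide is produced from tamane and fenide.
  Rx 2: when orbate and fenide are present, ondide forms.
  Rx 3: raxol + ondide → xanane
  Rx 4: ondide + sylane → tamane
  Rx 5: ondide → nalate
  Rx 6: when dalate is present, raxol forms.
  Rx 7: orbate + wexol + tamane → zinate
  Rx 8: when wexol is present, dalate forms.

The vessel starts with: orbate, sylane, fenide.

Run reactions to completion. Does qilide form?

orbate and fenide present → ondide forms (Rx 2).
ondide and sylane present → tamane forms (Rx 4).
tamane and fenide present → qilide forms (Rx 1).

Yes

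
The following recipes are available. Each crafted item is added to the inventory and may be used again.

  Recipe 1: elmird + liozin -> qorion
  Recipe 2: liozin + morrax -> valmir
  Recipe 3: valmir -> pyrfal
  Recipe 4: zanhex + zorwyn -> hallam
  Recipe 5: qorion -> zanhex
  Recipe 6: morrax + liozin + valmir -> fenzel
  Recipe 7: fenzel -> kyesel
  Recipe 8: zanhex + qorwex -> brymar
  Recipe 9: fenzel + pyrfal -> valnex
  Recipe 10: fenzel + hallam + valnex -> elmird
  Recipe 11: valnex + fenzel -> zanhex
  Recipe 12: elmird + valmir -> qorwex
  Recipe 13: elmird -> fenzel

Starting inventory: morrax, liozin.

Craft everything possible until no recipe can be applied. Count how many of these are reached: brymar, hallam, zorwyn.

0

brymar would need zanhex and qorwex (Recipe 8), but qorwex is never obtained.
hallam would need zanhex and zorwyn (Recipe 4), but zorwyn is never obtained.
No rule produces zorwyn, and it is not given.
None of the 3 are reached.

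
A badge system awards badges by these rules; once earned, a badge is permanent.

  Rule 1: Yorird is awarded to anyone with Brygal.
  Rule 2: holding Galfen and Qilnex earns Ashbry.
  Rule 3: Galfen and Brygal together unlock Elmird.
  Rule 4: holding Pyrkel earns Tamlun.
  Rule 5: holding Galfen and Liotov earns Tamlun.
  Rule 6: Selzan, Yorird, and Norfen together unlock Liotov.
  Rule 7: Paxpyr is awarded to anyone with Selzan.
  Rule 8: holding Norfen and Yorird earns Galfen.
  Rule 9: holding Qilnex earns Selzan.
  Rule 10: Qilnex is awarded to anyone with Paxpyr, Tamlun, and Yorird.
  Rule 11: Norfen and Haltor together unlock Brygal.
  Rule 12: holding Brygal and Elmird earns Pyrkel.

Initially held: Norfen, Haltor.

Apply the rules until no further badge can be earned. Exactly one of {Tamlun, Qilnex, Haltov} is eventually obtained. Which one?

With Norfen and Haltor, Brygal is earned (Rule 11).
With Brygal, Yorird is earned (Rule 1).
With Norfen and Yorird, Galfen is earned (Rule 8).
With Galfen and Brygal, Elmird is earned (Rule 3).
With Brygal and Elmird, Pyrkel is earned (Rule 12).
With Pyrkel, Tamlun is earned (Rule 4).
Qilnex would need Paxpyr, Tamlun, and Yorird (Rule 10), but Paxpyr is never earned. No rule produces Haltov, and it is not given.

Tamlun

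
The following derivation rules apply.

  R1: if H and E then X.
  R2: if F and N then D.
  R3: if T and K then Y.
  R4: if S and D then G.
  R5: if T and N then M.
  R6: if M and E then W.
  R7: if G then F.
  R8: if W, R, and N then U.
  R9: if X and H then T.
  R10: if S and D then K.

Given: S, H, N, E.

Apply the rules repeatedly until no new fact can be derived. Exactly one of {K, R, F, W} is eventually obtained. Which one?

From H and E, R1 gives X.
X and H hold, so T follows (R9).
T and N hold, so M follows (R5).
M and E hold, so W follows (R6).
K would need S and D (R10), but D is never established. F would need G (R7), but G is never established. No rule produces R, and it is not given.

W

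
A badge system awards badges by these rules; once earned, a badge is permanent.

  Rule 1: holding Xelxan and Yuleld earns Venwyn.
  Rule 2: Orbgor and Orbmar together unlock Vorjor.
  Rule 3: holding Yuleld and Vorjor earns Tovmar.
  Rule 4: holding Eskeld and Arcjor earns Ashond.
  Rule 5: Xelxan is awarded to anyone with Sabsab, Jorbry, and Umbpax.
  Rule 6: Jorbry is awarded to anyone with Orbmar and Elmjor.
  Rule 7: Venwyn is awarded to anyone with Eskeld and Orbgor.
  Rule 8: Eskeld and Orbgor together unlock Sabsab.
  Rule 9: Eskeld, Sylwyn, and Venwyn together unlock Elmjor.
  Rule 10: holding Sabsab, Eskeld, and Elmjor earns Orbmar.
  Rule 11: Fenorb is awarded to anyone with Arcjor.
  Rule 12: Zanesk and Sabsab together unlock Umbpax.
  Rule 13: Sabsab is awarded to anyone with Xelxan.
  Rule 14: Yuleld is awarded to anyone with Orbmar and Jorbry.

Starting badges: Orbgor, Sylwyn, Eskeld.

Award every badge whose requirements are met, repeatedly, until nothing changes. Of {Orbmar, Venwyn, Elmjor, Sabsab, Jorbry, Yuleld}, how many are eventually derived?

6

With Eskeld and Orbgor, Venwyn is earned (Rule 7).
With Eskeld and Orbgor, Sabsab is earned (Rule 8).
With Eskeld, Sylwyn, and Venwyn, Elmjor is earned (Rule 9).
With Sabsab, Eskeld, and Elmjor, Orbmar is earned (Rule 10).
With Orbmar and Elmjor, Jorbry is earned (Rule 6).
With Orbmar and Jorbry, Yuleld is earned (Rule 14).
Orbmar: reached.
Venwyn: reached.
Elmjor: reached.
Sabsab: reached.
Jorbry: reached.
Yuleld: reached.
All 6 are reached.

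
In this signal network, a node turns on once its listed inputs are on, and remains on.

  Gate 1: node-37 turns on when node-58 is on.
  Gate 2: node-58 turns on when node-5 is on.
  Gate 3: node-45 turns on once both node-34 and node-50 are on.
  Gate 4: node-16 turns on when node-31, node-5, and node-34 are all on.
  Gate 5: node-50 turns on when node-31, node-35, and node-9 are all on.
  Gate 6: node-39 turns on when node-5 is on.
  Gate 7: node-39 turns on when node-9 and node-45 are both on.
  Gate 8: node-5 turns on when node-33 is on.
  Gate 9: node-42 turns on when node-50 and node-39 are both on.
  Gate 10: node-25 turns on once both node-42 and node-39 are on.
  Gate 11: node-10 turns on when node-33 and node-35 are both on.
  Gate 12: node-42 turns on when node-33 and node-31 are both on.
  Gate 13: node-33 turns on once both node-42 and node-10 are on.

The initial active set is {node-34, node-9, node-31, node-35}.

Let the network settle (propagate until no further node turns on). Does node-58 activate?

No

node-58 would need node-5 (Gate 2), but node-5 never turns on.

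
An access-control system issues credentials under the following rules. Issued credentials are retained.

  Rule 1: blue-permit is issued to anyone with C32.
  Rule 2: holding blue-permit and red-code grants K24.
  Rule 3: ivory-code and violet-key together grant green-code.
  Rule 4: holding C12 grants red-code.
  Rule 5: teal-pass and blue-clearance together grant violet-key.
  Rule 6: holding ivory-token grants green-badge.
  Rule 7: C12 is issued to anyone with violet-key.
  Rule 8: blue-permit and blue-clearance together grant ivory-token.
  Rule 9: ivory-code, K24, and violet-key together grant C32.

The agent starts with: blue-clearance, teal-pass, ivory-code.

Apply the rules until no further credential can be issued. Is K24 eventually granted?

K24 would need blue-permit and red-code (Rule 2), but blue-permit is never granted.

No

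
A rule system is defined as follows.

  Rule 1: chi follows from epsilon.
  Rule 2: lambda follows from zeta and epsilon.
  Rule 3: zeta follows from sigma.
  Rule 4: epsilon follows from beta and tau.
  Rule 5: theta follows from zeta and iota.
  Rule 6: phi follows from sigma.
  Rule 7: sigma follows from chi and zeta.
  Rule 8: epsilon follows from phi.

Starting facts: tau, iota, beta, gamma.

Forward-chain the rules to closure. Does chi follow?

Yes

beta and tau hold, so epsilon follows (Rule 4).
From epsilon, Rule 1 gives chi.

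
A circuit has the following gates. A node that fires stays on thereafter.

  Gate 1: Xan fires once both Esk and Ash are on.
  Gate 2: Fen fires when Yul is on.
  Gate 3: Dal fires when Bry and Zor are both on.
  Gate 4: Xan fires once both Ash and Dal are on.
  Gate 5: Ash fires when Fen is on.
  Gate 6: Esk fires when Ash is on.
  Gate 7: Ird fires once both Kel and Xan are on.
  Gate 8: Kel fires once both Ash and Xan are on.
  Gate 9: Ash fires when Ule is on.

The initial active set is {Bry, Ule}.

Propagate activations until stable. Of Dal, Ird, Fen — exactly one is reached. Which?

Ird

Ule is on, so Ash fires (Gate 9).
Ash is on, so Esk fires (Gate 6).
Gate 1: Esk and Ash on → Xan on.
Gate 8: Ash and Xan on → Kel on.
Gate 7: Kel and Xan on → Ird on.
Fen would need Yul (Gate 2), but Yul never turns on. Dal would need Bry and Zor (Gate 3), but Zor never turns on.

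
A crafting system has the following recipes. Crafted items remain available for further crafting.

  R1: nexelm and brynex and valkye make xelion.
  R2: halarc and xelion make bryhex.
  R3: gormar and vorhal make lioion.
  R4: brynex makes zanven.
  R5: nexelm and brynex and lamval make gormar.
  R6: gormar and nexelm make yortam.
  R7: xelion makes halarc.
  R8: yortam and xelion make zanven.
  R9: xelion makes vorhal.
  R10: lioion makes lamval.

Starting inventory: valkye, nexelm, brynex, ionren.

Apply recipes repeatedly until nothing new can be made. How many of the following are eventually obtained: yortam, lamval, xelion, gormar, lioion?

1

nexelm and brynex and valkye → xelion (R1).
yortam would need gormar and nexelm (R6), but gormar is never obtained.
lamval would need lioion (R10), but lioion is never obtained.
xelion: reached.
gormar would need nexelm, brynex, and lamval (R5), but lamval is never obtained.
lioion would need gormar and vorhal (R3), but gormar is never obtained.
Reached: xelion — 1 of the 5.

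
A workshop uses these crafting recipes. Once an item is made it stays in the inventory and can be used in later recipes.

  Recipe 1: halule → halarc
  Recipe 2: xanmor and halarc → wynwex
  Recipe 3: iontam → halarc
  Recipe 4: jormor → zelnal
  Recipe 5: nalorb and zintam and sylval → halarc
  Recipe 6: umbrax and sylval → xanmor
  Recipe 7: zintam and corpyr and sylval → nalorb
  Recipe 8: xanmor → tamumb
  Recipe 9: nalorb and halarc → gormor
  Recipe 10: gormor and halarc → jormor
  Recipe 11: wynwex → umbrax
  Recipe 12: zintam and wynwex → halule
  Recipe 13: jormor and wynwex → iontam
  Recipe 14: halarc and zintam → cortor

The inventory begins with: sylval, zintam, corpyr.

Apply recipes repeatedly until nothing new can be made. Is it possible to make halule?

No

halule would need zintam and wynwex (Recipe 12), but wynwex is never obtained.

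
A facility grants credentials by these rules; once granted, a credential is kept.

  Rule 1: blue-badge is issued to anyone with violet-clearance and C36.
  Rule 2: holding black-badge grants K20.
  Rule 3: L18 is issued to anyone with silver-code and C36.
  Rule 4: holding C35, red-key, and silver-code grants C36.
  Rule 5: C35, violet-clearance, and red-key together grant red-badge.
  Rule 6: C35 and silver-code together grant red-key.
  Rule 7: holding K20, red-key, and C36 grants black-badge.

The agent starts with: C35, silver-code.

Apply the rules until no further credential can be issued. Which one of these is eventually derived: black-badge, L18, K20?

L18

Holding C35 and silver-code grants red-key (Rule 6).
Holding C35, red-key, and silver-code grants C36 (Rule 4).
Holding silver-code and C36 grants L18 (Rule 3).
black-badge would need K20, red-key, and C36 (Rule 7), but K20 is never granted. K20 would need black-badge (Rule 2), but black-badge is never granted.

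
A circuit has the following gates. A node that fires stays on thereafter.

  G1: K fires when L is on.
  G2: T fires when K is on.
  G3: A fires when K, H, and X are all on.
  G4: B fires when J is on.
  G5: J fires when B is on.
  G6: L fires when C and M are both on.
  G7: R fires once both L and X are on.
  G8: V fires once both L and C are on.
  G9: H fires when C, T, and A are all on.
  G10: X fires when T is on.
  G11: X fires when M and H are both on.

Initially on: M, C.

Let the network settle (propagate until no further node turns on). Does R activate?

C and M are on, so L fires (G6).
L is on, so K fires (G1).
G2: K on → T on.
T is on, so X fires (G10).
G7: L and X on → R on.

Yes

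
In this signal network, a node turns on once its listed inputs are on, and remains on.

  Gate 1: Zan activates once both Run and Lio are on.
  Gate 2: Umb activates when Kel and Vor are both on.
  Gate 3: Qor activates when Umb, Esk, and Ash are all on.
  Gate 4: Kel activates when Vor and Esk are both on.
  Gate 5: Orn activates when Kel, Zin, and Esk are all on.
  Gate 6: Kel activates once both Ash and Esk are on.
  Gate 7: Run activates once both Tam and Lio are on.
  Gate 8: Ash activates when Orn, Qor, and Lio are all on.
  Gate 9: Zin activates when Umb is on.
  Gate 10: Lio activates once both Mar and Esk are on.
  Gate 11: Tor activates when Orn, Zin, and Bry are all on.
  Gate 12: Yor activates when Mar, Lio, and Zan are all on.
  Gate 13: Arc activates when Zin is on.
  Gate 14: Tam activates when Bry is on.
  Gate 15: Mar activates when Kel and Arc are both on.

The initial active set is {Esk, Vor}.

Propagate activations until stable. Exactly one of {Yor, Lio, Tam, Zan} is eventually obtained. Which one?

Gate 4: Vor and Esk on → Kel on.
Kel and Vor are on, so Umb activates (Gate 2).
Gate 9: Umb on → Zin on.
Zin is on, so Arc activates (Gate 13).
Gate 15: Kel and Arc on → Mar on.
Gate 10: Mar and Esk on → Lio on.
Yor would need Mar, Lio, and Zan (Gate 12), but Zan never turns on. Tam would need Bry (Gate 14), but Bry never turns on. Zan would need Run and Lio (Gate 1), but Run never turns on.

Lio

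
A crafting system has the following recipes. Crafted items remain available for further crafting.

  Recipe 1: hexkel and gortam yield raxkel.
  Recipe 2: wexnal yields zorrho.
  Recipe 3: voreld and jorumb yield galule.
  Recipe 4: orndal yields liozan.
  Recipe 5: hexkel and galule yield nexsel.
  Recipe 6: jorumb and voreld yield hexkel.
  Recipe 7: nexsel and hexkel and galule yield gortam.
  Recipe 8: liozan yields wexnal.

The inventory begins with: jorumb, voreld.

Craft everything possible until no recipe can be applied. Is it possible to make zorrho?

zorrho would need wexnal (Recipe 2), but wexnal is never obtained.

No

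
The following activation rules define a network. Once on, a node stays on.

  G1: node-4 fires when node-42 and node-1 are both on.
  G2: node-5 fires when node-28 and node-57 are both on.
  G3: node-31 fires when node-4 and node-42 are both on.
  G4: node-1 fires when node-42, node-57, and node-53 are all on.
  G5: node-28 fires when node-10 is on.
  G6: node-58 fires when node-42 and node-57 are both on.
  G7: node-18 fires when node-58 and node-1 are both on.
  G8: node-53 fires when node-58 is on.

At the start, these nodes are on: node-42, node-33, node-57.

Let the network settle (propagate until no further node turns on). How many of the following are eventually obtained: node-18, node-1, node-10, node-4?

G6: node-42 and node-57 on → node-58 on.
node-58 is on, so node-53 fires (G8).
G4: node-42, node-57, and node-53 on → node-1 on.
G1: node-42 and node-1 on → node-4 on.
G7: node-58 and node-1 on → node-18 on.
node-18: reached.
node-1: reached.
No rule produces node-10, and it is not given.
node-4: reached.
Reached: node-18, node-1, and node-4 — 3 of the 4.

3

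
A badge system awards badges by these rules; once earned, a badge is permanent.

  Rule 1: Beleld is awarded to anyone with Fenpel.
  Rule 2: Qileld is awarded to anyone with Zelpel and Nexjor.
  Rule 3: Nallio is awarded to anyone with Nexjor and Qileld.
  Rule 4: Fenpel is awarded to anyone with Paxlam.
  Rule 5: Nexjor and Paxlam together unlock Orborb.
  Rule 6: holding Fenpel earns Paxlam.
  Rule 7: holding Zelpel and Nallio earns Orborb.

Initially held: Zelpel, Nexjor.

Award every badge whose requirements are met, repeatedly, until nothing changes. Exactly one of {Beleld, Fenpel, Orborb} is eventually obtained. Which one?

With Zelpel and Nexjor, Qileld is earned (Rule 2).
With Nexjor and Qileld, Nallio is earned (Rule 3).
With Zelpel and Nallio, Orborb is earned (Rule 7).
Fenpel would need Paxlam (Rule 4), but Paxlam is never earned. Beleld would need Fenpel (Rule 1), but Fenpel is never earned.

Orborb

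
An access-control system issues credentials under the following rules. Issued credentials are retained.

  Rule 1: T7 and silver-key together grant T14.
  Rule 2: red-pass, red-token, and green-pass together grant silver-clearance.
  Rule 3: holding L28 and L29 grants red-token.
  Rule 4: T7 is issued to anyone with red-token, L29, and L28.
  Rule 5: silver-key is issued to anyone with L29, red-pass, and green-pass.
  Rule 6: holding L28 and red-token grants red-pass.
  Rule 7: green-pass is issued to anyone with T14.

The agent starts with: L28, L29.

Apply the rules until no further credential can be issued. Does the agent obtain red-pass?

Yes

Holding L28 and L29 grants red-token (Rule 3).
Holding L28 and red-token grants red-pass (Rule 6).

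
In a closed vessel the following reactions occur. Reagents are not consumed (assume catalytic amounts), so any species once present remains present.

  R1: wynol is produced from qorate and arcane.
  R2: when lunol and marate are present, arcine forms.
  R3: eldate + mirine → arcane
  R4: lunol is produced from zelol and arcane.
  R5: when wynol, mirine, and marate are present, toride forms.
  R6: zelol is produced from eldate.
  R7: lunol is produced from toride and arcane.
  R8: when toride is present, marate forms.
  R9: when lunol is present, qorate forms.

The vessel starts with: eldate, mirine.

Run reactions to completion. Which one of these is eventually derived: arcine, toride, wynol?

wynol

eldate and mirine present → arcane forms (R3).
eldate present → zelol forms (R6).
zelol and arcane present → lunol forms (R4).
lunol present → qorate forms (R9).
qorate and arcane present → wynol forms (R1).
arcine would need lunol and marate (R2), but marate never forms. toride would need wynol, mirine, and marate (R5), but marate never forms.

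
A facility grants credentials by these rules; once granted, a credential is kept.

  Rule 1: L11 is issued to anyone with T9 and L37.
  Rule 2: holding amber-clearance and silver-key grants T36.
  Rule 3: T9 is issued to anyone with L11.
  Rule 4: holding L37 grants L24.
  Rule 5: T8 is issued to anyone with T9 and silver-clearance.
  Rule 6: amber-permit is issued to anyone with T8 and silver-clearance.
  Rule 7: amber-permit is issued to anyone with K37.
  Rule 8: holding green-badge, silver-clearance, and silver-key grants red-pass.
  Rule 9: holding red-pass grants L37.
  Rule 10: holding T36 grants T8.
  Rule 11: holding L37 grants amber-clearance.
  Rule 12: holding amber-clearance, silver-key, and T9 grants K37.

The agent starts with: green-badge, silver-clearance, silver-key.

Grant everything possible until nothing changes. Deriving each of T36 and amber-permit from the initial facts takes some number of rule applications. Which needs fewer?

T36: Holding green-badge, silver-clearance, and silver-key grants red-pass (Rule 8). Holding red-pass grants L37 (Rule 9). Holding L37 grants amber-clearance (Rule 11). Holding amber-clearance and silver-key grants T36 (Rule 2). [4 rule applications]
amber-permit: Holding green-badge, silver-clearance, and silver-key grants red-pass (Rule 8). Holding red-pass grants L37 (Rule 9). Holding L37 grants amber-clearance (Rule 11). Holding amber-clearance and silver-key grants T36 (Rule 2). Holding T36 grants T8 (Rule 10). Holding T8 and silver-clearance grants amber-permit (Rule 6). [6 rule applications]
T36 needs fewer.

T36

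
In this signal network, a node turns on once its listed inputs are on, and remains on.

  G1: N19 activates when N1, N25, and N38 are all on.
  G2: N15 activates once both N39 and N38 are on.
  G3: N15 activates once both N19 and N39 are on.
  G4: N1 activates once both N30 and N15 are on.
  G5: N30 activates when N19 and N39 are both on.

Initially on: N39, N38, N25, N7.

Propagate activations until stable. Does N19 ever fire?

N19 would need N1, N25, and N38 (G1), but N1 never turns on.

No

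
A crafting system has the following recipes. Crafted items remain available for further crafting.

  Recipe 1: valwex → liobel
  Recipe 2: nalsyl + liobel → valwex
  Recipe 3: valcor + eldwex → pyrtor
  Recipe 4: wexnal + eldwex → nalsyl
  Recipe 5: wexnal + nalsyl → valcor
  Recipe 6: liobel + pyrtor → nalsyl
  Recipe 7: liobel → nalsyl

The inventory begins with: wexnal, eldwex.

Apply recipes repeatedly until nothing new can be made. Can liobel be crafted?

liobel would need valwex (Recipe 1), but valwex is never obtained.

No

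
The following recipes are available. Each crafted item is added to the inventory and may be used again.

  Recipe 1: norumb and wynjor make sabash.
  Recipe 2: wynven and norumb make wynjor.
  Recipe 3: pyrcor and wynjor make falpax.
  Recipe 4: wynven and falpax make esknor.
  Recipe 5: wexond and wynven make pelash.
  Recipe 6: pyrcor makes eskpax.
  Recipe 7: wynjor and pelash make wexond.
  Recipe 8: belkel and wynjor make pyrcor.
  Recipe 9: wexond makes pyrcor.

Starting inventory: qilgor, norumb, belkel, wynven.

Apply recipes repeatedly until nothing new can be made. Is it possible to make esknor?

Yes

wynven and norumb → wynjor (Recipe 2).
belkel and wynjor → pyrcor (Recipe 8).
pyrcor and wynjor → falpax (Recipe 3).
Using Recipe 4, wynven and falpax make esknor.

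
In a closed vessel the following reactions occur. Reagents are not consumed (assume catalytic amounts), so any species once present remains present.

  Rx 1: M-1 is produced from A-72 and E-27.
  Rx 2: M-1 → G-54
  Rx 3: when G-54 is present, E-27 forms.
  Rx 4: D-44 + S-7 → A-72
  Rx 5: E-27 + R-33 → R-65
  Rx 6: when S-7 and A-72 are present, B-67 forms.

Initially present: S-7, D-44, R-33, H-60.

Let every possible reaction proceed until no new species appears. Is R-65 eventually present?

R-65 would need E-27 and R-33 (Rx 5), but E-27 never forms.

No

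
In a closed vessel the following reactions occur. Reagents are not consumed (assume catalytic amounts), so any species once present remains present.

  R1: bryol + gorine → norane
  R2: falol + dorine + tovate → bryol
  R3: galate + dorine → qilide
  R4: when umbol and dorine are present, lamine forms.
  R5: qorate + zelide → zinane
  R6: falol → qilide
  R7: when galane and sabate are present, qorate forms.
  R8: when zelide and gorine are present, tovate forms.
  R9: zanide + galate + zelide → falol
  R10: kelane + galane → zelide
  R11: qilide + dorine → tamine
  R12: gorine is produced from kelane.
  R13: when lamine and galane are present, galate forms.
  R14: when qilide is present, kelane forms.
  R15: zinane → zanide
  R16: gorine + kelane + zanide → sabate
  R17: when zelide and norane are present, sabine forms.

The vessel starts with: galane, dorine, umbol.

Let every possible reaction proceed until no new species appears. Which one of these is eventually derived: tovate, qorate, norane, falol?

umbol and dorine present → lamine forms (R4).
lamine and galane present → galate forms (R13).
galate and dorine present → qilide forms (R3).
qilide present → kelane forms (R14).
kelane present → gorine forms (R12).
kelane and galane present → zelide forms (R10).
zelide and gorine present → tovate forms (R8).
norane would need bryol and gorine (R1), but bryol never forms. falol would need zanide, galate, and zelide (R9), but zanide never forms. qorate would need galane and sabate (R7), but sabate never forms.

tovate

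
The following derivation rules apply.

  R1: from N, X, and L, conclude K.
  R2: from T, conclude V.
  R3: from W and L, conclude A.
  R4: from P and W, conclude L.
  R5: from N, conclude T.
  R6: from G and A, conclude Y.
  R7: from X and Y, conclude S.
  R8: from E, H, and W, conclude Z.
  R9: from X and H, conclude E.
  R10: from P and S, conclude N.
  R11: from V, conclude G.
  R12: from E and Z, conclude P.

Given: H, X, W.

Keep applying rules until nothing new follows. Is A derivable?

Yes

X and H hold, so E follows (R9).
E, H, and W hold, so Z follows (R8).
From E and Z, R12 gives P.
From P and W, R4 gives L.
W and L hold, so A follows (R3).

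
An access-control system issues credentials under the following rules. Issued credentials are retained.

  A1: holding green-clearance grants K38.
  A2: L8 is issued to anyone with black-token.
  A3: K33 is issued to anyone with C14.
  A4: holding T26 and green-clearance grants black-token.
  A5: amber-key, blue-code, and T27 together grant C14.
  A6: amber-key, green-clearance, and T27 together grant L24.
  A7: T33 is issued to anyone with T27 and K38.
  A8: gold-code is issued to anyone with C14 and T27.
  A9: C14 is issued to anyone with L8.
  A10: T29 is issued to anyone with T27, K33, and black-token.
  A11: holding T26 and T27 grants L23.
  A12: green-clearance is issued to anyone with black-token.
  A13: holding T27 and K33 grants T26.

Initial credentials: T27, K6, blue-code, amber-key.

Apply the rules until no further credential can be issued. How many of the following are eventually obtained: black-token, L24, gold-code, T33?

Holding amber-key, blue-code, and T27 grants C14 (A5).
Holding C14 and T27 grants gold-code (A8).
black-token would need T26 and green-clearance (A4), but green-clearance is never granted.
L24 would need amber-key, green-clearance, and T27 (A6), but green-clearance is never granted.
gold-code: reached.
T33 would need T27 and K38 (A7), but K38 is never granted.
Reached: gold-code — 1 of the 4.

1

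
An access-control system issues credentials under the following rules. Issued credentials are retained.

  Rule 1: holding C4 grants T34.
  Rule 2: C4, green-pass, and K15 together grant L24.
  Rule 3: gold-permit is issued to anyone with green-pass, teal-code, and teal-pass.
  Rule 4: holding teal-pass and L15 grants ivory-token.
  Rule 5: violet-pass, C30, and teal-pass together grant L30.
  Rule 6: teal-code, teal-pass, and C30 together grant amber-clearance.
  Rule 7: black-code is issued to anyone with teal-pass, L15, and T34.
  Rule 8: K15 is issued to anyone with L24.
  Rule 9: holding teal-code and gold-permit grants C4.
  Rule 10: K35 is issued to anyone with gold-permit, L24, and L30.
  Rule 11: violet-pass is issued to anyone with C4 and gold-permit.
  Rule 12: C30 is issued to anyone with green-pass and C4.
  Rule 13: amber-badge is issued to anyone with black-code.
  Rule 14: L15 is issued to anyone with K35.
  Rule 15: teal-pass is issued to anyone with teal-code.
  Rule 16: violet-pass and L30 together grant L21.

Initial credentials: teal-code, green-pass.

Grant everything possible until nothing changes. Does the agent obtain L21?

Holding teal-code grants teal-pass (Rule 15).
Holding green-pass, teal-code, and teal-pass grants gold-permit (Rule 3).
Holding teal-code and gold-permit grants C4 (Rule 9).
Holding C4 and gold-permit grants violet-pass (Rule 11).
Holding green-pass and C4 grants C30 (Rule 12).
Holding violet-pass, C30, and teal-pass grants L30 (Rule 5).
Holding violet-pass and L30 grants L21 (Rule 16).

Yes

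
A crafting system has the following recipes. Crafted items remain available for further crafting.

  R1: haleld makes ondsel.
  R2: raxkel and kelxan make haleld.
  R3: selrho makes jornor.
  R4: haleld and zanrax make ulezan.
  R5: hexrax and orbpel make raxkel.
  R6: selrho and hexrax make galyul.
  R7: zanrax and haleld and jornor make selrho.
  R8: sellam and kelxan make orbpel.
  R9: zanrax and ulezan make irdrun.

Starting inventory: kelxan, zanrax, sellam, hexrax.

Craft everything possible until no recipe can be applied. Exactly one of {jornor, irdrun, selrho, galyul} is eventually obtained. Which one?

irdrun

sellam and kelxan → orbpel (R8).
Using R5, hexrax and orbpel make raxkel.
Using R2, raxkel and kelxan make haleld.
Using R4, haleld and zanrax make ulezan.
Using R9, zanrax and ulezan make irdrun.
jornor would need selrho (R3), but selrho is never obtained. selrho would need zanrax, haleld, and jornor (R7), but jornor is never obtained. galyul would need selrho and hexrax (R6), but selrho is never obtained.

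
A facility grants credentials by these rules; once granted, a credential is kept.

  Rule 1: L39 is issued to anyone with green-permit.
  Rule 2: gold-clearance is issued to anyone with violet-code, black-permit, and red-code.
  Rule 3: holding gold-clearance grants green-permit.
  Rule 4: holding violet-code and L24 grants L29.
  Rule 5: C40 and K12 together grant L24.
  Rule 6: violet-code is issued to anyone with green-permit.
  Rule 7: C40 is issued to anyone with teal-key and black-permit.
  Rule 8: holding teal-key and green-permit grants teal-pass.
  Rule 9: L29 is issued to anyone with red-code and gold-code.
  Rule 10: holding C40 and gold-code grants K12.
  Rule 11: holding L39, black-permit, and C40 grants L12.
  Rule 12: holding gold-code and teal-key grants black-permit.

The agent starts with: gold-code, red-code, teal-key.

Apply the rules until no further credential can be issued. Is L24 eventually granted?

Holding gold-code and teal-key grants black-permit (Rule 12).
Holding teal-key and black-permit grants C40 (Rule 7).
Holding C40 and gold-code grants K12 (Rule 10).
Holding C40 and K12 grants L24 (Rule 5).

Yes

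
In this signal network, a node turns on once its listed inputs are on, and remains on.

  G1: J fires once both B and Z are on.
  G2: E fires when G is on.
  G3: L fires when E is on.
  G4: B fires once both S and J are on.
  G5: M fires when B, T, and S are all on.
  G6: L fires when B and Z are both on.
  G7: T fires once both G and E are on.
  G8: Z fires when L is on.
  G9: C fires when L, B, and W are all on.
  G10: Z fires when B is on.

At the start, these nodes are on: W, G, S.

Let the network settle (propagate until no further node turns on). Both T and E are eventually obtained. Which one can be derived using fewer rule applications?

E: G is on, so E fires (G2). [1 rule application]
T: G is on, so E fires (G2). G7: G and E on → T on. [2 rule applications]
E needs fewer.

E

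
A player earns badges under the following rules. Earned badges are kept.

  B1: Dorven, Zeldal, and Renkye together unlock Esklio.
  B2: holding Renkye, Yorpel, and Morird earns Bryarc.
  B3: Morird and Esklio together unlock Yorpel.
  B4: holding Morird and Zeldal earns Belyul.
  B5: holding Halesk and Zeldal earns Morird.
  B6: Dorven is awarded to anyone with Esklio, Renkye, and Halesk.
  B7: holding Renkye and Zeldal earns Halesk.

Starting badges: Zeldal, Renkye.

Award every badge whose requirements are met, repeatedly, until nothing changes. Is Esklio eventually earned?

Esklio would need Dorven, Zeldal, and Renkye (B1), but Dorven is never earned.

No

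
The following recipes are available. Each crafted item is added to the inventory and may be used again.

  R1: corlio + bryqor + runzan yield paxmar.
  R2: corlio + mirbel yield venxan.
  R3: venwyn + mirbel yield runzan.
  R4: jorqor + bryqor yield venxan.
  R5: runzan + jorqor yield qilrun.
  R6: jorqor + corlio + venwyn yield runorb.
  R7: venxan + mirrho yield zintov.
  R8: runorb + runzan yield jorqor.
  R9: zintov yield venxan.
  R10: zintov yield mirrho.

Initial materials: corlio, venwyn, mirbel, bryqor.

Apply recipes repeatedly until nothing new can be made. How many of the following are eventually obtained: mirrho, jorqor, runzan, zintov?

venwyn + mirbel → runzan (R3).
mirrho would need zintov (R10), but zintov is never obtained.
jorqor would need runorb and runzan (R8), but runorb is never obtained.
runzan: reached.
zintov would need venxan and mirrho (R7), but mirrho is never obtained.
Reached: runzan — 1 of the 4.

1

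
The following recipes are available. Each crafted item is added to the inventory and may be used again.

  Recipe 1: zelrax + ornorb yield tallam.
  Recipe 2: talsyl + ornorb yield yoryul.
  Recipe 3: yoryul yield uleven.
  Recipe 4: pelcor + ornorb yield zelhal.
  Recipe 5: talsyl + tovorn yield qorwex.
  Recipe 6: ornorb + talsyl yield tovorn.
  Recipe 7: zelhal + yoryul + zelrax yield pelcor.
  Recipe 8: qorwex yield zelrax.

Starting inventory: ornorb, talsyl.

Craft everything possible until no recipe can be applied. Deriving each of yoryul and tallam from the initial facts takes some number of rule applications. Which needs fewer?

yoryul

yoryul: Using Recipe 2, talsyl and ornorb make yoryul. [1 rule application]
tallam: ornorb + talsyl → tovorn (Recipe 6). talsyl + tovorn → qorwex (Recipe 5). qorwex → zelrax (Recipe 8). zelrax + ornorb → tallam (Recipe 1). [4 rule applications]
yoryul needs fewer.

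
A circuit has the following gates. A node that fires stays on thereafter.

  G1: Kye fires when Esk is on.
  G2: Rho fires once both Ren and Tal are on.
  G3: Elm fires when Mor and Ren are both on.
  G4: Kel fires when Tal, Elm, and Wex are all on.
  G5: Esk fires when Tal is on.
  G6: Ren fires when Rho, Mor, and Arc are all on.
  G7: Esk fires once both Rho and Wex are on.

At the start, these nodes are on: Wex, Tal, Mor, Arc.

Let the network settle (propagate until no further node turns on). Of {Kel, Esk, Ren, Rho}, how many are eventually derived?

1

G5: Tal on → Esk on.
Kel would need Tal, Elm, and Wex (G4), but Elm never turns on.
Esk: reached.
Ren would need Rho, Mor, and Arc (G6), but Rho never turns on.
Rho would need Ren and Tal (G2), but Ren never turns on.
Reached: Esk — 1 of the 4.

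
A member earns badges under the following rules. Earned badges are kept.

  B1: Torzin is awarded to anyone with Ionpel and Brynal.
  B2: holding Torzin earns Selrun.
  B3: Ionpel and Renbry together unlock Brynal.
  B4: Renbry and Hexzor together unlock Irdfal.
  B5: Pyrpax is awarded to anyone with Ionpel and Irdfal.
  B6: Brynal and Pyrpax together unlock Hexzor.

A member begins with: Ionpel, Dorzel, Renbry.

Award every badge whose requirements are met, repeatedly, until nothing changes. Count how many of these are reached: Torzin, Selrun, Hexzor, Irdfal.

With Ionpel and Renbry, Brynal is earned (B3).
With Ionpel and Brynal, Torzin is earned (B1).
With Torzin, Selrun is earned (B2).
Torzin: reached.
Selrun: reached.
Hexzor would need Brynal and Pyrpax (B6), but Pyrpax is never earned.
Irdfal would need Renbry and Hexzor (B4), but Hexzor is never earned.
Reached: Torzin and Selrun — 2 of the 4.

2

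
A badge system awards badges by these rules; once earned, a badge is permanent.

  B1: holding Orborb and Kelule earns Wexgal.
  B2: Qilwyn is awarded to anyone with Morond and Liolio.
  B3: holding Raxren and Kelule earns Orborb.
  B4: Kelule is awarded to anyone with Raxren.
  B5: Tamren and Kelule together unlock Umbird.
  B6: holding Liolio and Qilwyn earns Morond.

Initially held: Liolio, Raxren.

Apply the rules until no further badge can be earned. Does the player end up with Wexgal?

With Raxren, Kelule is earned (B4).
With Raxren and Kelule, Orborb is earned (B3).
With Orborb and Kelule, Wexgal is earned (B1).

Yes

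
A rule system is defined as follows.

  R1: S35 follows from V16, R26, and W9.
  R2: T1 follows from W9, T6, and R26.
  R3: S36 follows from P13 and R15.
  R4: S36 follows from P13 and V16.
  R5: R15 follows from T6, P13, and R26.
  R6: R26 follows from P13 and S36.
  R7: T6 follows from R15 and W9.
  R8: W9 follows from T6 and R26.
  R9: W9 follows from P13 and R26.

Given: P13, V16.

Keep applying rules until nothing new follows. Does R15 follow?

R15 would need T6, P13, and R26 (R5), but T6 is never established.

No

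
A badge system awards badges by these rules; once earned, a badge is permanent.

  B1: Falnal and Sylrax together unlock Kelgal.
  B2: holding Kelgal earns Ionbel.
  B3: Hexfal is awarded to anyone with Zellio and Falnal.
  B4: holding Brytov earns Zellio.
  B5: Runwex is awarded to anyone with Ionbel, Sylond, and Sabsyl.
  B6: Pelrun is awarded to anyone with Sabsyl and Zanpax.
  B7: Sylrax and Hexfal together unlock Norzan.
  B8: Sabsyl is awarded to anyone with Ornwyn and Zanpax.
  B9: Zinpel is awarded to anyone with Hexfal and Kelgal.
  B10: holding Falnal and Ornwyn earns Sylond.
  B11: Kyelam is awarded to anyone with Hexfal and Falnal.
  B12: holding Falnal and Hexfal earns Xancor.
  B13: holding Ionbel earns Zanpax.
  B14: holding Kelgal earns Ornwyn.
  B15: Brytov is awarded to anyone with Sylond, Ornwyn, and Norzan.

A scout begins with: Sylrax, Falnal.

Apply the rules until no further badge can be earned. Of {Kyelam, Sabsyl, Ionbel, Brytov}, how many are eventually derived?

2

With Falnal and Sylrax, Kelgal is earned (B1).
With Kelgal, Ionbel is earned (B2).
With Kelgal, Ornwyn is earned (B14).
With Ionbel, Zanpax is earned (B13).
With Ornwyn and Zanpax, Sabsyl is earned (B8).
Kyelam would need Hexfal and Falnal (B11), but Hexfal is never earned.
Sabsyl: reached.
Ionbel: reached.
Brytov would need Sylond, Ornwyn, and Norzan (B15), but Norzan is never earned.
Reached: Sabsyl and Ionbel — 2 of the 4.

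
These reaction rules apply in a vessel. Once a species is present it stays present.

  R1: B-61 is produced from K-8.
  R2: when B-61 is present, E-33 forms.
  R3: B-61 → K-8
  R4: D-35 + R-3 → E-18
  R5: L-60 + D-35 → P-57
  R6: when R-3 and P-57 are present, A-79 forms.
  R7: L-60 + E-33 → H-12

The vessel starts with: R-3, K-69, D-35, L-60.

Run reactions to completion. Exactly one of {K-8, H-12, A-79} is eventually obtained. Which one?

L-60 and D-35 present → P-57 forms (R5).
R-3 and P-57 present → A-79 forms (R6).
K-8 would need B-61 (R3), but B-61 never forms. H-12 would need L-60 and E-33 (R7), but E-33 never forms.

A-79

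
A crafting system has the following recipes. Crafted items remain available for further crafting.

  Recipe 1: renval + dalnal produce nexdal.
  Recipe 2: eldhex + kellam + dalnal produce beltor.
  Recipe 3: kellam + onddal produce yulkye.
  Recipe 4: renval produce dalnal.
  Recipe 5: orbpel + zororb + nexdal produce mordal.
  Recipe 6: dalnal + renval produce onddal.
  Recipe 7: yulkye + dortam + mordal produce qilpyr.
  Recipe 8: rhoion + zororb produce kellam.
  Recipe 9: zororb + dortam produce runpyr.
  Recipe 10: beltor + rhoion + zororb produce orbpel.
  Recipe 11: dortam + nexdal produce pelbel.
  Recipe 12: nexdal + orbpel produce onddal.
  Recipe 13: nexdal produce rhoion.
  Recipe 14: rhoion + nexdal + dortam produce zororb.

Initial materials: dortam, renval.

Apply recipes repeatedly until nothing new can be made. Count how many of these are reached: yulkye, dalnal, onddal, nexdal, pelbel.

Using Recipe 4, renval makes dalnal.
Using Recipe 6, dalnal and renval make onddal.
Using Recipe 1, renval and dalnal make nexdal.
Using Recipe 11, dortam and nexdal make pelbel.
Using Recipe 13, nexdal makes rhoion.
Using Recipe 14, rhoion, nexdal, and dortam make zororb.
Using Recipe 8, rhoion and zororb make kellam.
Using Recipe 3, kellam and onddal make yulkye.
yulkye: reached.
dalnal: reached.
onddal: reached.
nexdal: reached.
pelbel: reached.
All 5 are reached.

5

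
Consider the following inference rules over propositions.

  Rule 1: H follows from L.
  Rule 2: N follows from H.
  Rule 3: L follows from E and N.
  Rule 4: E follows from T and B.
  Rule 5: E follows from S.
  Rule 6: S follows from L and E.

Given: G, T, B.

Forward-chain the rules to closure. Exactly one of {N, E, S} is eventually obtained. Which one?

E

From T and B, Rule 4 gives E.
S would need L and E (Rule 6), but L is never established. N would need H (Rule 2), but H is never established.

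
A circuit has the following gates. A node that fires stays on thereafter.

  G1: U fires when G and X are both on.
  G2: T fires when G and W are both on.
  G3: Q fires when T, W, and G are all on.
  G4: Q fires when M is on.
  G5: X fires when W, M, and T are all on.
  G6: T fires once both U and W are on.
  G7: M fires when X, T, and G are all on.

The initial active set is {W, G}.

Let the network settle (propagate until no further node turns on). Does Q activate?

Yes

G2: G and W on → T on.
G3: T, W, and G on → Q on.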